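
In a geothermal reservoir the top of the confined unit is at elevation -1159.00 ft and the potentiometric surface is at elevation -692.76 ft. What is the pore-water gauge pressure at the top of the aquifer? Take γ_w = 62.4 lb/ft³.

P ≈ 202 psi

Pressure head at the aquifer top: ψ = h − z = -692.76 − (-1159.00) = 466.24 ft.
P = γψ/144 = 62.4 × 466.24 / 144 = 202 psi.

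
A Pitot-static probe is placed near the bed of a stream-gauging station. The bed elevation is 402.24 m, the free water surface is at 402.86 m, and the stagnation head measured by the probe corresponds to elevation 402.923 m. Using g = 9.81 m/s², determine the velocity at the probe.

Near the bed, under hydrostatic conditions, the piezometric head (z + ψ) equals the free-surface elevation, 402.86 m.
Velocity head = total − piezometric = 402.923 − 402.86 = 0.063 m.
v = √(2g·h_v) = √(2 × 9.81 × 0.063) = 1.11 m/s.

v ≈ 1.11 m/s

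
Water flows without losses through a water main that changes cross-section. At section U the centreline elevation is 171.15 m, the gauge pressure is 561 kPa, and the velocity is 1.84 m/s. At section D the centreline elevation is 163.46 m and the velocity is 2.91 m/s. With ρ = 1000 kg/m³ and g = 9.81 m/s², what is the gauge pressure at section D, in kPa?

Pressure head at U: ψ₁ = P₁/(ρg) = 561×1000 / (1000 × 9.81) = 57.19 m.
Velocity heads: v₁²/2g = 1.84²/19.62 = 0.173 m; v₂²/2g = 2.91²/19.62 = 0.432 m.
Total head H = z₁ + ψ₁ + v₁²/2g = 171.15 + 57.19 + 0.173 = 228.51 m.
ψ₂ = H − z₂ − v₂²/2g = 228.51 − 163.46 − 0.432 = 64.62 m.
P₂ = ρgψ₂ = 1000 × 9.81 × 64.62 ≈ 634 kPa.

P₂ ≈ 634 kPa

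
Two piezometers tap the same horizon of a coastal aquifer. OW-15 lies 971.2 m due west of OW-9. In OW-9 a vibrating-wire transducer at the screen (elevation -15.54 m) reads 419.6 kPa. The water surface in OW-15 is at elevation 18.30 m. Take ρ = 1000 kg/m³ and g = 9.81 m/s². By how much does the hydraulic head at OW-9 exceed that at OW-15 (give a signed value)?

Δh ≈ 8.93 m

Pressure head at OW-9: ψ = P/(ρg) = 419.6×1000 / (1000 × 9.81) = 42.77 m.
Total head at OW-9: h = z + ψ = -15.54 + 42.77 = 27.23 m.
Total head at OW-15: h = 18.30 m (water level in the piezometer is the total head).
Head difference: h(OW-9) − h(OW-15) = 27.23 − 18.30 = 8.93 m.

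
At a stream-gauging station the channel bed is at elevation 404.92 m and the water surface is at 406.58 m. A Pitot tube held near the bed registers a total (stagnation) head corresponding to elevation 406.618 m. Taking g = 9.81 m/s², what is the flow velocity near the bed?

v ≈ 0.863 m/s

Near the bed, under hydrostatic conditions, the piezometric head (z + ψ) equals the free-surface elevation, 406.58 m.
Velocity head = total − piezometric = 406.618 − 406.58 = 0.038 m.
v = √(2g·h_v) = √(2 × 9.81 × 0.038) = 0.863 m/s.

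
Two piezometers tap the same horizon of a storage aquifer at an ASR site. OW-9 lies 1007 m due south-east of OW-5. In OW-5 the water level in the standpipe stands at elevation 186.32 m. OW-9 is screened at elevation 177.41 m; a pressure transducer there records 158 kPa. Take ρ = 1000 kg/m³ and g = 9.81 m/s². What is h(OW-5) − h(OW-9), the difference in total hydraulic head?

Δh ≈ -7.20 m

Total head at OW-5: h = 186.32 m (water level in the piezometer is the total head).
Pressure head at OW-9: ψ = P/(ρg) = 158×1000 / (1000 × 9.81) = 16.11 m.
Total head at OW-9: h = z + ψ = 177.41 + 16.11 = 193.52 m.
Head difference: h(OW-5) − h(OW-9) = 186.32 − 193.52 = -7.20 m.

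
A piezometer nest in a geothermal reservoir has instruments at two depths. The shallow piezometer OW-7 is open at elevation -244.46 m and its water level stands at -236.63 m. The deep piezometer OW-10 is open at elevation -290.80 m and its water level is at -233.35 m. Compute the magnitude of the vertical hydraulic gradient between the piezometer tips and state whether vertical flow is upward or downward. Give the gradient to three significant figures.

Total head at OW-7: h = -236.63 m (water level in the standpipe).
Total head at OW-10: h = -233.35 m.
Δh = h(OW-7) − h(OW-10) = -236.63 − (-233.35) = -3.28 m.
Vertical separation Δz = -244.46 − (-290.80) = 46.34 m.
|i_v| = |Δh| / Δz = 3.28 / 46.34 = 0.0708.
Head is higher in the deep piezometer, so vertical flow is upward (discharge condition).

|i_v| ≈ 0.0708; vertical flow is upward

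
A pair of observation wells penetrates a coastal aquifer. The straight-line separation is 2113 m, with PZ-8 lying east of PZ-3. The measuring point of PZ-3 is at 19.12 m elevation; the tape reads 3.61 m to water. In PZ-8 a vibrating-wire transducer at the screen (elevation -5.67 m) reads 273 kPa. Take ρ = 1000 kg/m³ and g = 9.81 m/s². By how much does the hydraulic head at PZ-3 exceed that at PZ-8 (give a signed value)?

Δh ≈ -6.65 m

Total head at PZ-3: h = 19.12 − 3.61 = 15.51 m.
Pressure head at PZ-8: ψ = P/(ρg) = 273×1000 / (1000 × 9.81) = 27.83 m.
Total head at PZ-8: h = z + ψ = -5.67 + 27.83 = 22.16 m.
Head difference: h(PZ-3) − h(PZ-8) = 15.51 − 22.16 = -6.65 m.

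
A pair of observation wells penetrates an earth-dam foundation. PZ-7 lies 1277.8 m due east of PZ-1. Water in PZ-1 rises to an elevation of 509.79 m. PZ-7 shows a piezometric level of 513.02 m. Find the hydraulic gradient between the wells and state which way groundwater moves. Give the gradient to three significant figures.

Total head at PZ-1: h = 509.79 m (water level in the piezometer is the total head).
Total head at PZ-7: h = 513.02 m (water level in the piezometer is the total head).
Head difference: h(PZ-1) − h(PZ-7) = 509.79 − 513.02 = -3.23 m.
Hydraulic gradient: i = |Δh| / L = 3.23 / 1277.8 = 0.00253.
Flow is from higher to lower head: from PZ-7 toward PZ-1, i.e. toward the west.

i ≈ 0.00253; groundwater flows toward the west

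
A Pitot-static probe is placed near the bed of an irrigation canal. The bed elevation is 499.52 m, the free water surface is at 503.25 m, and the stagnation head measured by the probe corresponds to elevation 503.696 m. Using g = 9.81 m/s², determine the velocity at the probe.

v ≈ 2.96 m/s

Near the bed, under hydrostatic conditions, the piezometric head (z + ψ) equals the free-surface elevation, 503.25 m.
Velocity head = total − piezometric = 503.696 − 503.25 = 0.446 m.
v = √(2g·h_v) = √(2 × 9.81 × 0.446) = 2.96 m/s.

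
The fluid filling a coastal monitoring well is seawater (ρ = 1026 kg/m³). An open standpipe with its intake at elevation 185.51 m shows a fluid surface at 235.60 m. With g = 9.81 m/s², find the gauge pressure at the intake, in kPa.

Pressure head ψ = h − z = 235.60 − 185.51 = 50.09 m.
P = ρgψ = 1026 × 9.81 × 50.09 = 504159 Pa ≈ 504 kPa.

P ≈ 504 kPa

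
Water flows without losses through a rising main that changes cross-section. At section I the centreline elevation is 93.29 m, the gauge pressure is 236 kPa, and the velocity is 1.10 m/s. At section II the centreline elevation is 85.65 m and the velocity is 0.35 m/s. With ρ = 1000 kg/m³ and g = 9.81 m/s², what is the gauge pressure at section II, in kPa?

P₂ ≈ 311 kPa

Pressure head at I: ψ₁ = P₁/(ρg) = 236×1000 / (1000 × 9.81) = 24.06 m.
Velocity heads: v₁²/2g = 1.10²/19.62 = 0.062 m; v₂²/2g = 0.35²/19.62 = 0.006 m.
Total head H = z₁ + ψ₁ + v₁²/2g = 93.29 + 24.06 + 0.062 = 117.41 m.
ψ₂ = H − z₂ − v₂²/2g = 117.41 − 85.65 − 0.006 = 31.75 m.
P₂ = ρgψ₂ = 1000 × 9.81 × 31.75 ≈ 311 kPa.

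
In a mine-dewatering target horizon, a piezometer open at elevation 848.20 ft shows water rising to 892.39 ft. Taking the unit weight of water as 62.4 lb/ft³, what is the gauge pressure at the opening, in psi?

Pressure head ψ = h − z = 892.39 − 848.20 = 44.19 ft.
P = γ·ψ / 144 = 62.4 × 44.19 / 144 = 19.1 psi.

P ≈ 19.1 psi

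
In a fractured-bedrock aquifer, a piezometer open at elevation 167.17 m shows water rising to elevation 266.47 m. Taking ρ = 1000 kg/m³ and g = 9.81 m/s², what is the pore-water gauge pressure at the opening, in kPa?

P ≈ 974 kPa

Pressure head ψ = h − z = 266.47 − 167.17 = 99.30 m.
P = ρgψ = 1000 × 9.81 × 99.30 = 974133 Pa ≈ 974 kPa.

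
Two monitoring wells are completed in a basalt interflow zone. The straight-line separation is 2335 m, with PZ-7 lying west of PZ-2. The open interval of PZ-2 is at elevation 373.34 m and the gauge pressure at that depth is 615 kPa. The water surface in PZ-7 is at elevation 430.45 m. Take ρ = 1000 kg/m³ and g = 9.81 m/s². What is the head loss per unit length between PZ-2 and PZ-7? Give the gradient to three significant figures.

Pressure head at PZ-2: ψ = P/(ρg) = 615×1000 / (1000 × 9.81) = 62.69 m.
Total head at PZ-2: h = z + ψ = 373.34 + 62.69 = 436.03 m.
Total head at PZ-7: h = 430.45 m (water level in the piezometer is the total head).
Head difference: h(PZ-2) − h(PZ-7) = 436.03 − 430.45 = 5.58 m.
Hydraulic gradient: i = |Δh| / L = 5.58 / 2335 = 0.00239.

i ≈ 0.00239 m/m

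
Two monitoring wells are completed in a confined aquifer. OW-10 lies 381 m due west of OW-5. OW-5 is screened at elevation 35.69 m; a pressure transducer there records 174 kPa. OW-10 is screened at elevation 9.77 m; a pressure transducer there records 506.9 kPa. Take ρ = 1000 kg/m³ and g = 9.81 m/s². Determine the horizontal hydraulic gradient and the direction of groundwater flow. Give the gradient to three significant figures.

i ≈ 0.0210; groundwater flows toward the east

Pressure head at OW-5: ψ = P/(ρg) = 174×1000 / (1000 × 9.81) = 17.74 m.
Total head at OW-5: h = z + ψ = 35.69 + 17.74 = 53.43 m.
Pressure head at OW-10: ψ = P/(ρg) = 506.9×1000 / (1000 × 9.81) = 51.67 m.
Total head at OW-10: h = z + ψ = 9.77 + 51.67 = 61.44 m.
Head difference: h(OW-5) − h(OW-10) = 53.43 − 61.44 = -8.01 m.
Hydraulic gradient: i = |Δh| / L = 8.01 / 381 = 0.0210.
Flow is from higher to lower head: from OW-10 toward OW-5, i.e. toward the east.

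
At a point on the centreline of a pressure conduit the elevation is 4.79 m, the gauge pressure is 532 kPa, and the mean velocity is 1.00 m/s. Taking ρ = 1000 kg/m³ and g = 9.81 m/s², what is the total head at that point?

h ≈ 59.07 m

Pressure head ψ = P/(ρg) = 532×1000 / (1000 × 9.81) = 54.23 m.
Velocity head = v²/(2g) = 1.00² / (2 × 9.81) = 0.051 m.
h = z + ψ + v²/(2g) = 4.79 + 54.23 + 0.051 = 59.07 m.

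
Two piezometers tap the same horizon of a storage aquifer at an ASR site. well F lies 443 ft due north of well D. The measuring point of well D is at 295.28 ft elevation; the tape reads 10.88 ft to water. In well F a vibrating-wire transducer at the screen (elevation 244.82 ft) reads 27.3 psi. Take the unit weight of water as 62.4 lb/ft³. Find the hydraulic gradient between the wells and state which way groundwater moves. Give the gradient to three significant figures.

i ≈ 0.0529; groundwater flows toward the south

Total head at well D: h = 295.28 − 10.88 = 284.40 ft.
Pressure head at well F: ψ = 144·P/γ = 144 × 27.3 / 62.4 = 63.00 ft.
Total head at well F: h = z + ψ = 244.82 + 63.00 = 307.82 ft.
Head difference: h(well D) − h(well F) = 284.40 − 307.82 = -23.42 ft.
Hydraulic gradient: i = |Δh| / L = 23.42 / 443 = 0.0529.
Flow is from higher to lower head: from well F toward well D, i.e. toward the south.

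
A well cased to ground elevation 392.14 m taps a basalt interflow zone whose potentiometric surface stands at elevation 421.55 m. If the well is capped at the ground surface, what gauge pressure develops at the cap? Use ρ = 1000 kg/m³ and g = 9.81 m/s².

Head above the cap: Δh = 421.55 − 392.14 = 29.41 m.
P = ρgΔh = 1000 × 9.81 × 29.41 = 288512 Pa ≈ 289 kPa.

P ≈ 289 kPa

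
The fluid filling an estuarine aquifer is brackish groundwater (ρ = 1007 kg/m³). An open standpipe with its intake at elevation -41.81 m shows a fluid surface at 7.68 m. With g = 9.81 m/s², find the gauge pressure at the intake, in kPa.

Pressure head ψ = h − z = 7.68 − (-41.81) = 49.49 m.
P = ρgψ = 1007 × 9.81 × 49.49 = 488895 Pa ≈ 489 kPa.

P ≈ 489 kPa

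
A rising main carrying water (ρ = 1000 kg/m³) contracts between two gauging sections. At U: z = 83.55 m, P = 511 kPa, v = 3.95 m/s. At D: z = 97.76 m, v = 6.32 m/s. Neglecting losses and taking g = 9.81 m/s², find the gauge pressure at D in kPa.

P₂ ≈ 359 kPa

Pressure head at U: ψ₁ = P₁/(ρg) = 511×1000 / (1000 × 9.81) = 52.09 m.
Velocity heads: v₁²/2g = 3.95²/19.62 = 0.795 m; v₂²/2g = 6.32²/19.62 = 2.036 m.
Total head H = z₁ + ψ₁ + v₁²/2g = 83.55 + 52.09 + 0.795 = 136.43 m.
ψ₂ = H − z₂ − v₂²/2g = 136.43 − 97.76 − 2.036 = 36.63 m.
P₂ = ρgψ₂ = 1000 × 9.81 × 36.63 ≈ 359 kPa.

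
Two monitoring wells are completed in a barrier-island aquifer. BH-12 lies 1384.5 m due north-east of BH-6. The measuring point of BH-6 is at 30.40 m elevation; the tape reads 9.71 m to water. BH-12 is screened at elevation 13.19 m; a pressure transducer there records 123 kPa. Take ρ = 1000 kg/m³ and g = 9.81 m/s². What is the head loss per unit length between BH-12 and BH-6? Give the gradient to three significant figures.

Total head at BH-6: h = 30.40 − 9.71 = 20.69 m.
Pressure head at BH-12: ψ = P/(ρg) = 123×1000 / (1000 × 9.81) = 12.54 m.
Total head at BH-12: h = z + ψ = 13.19 + 12.54 = 25.73 m.
Head difference: h(BH-6) − h(BH-12) = 20.69 − 25.73 = -5.04 m.
Hydraulic gradient: i = |Δh| / L = 5.04 / 1384.5 = 0.00364.

i ≈ 0.00364 m/m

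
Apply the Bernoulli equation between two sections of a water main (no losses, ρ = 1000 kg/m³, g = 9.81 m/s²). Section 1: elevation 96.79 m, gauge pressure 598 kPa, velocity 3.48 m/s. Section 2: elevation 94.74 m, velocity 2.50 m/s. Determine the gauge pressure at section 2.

Pressure head at 1: ψ₁ = P₁/(ρg) = 598×1000 / (1000 × 9.81) = 60.96 m.
Velocity heads: v₁²/2g = 3.48²/19.62 = 0.617 m; v₂²/2g = 2.50²/19.62 = 0.319 m.
Total head H = z₁ + ψ₁ + v₁²/2g = 96.79 + 60.96 + 0.617 = 158.37 m.
ψ₂ = H − z₂ − v₂²/2g = 158.37 − 94.74 − 0.319 = 63.31 m.
P₂ = ρgψ₂ = 1000 × 9.81 × 63.31 ≈ 621 kPa.

P₂ ≈ 621 kPa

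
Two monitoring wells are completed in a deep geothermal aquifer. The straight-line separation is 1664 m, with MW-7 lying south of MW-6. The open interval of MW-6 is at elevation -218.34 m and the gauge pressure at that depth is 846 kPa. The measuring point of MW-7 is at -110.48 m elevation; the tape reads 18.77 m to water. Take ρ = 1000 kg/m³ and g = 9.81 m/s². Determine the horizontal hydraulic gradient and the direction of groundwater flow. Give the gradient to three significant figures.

Pressure head at MW-6: ψ = P/(ρg) = 846×1000 / (1000 × 9.81) = 86.24 m.
Total head at MW-6: h = z + ψ = -218.34 + 86.24 = -132.10 m.
Total head at MW-7: h = -110.48 − 18.77 = -129.25 m.
Head difference: h(MW-6) − h(MW-7) = -132.10 − (-129.25) = -2.85 m.
Hydraulic gradient: i = |Δh| / L = 2.85 / 1664 = 0.00171.
Flow is from higher to lower head: from MW-7 toward MW-6, i.e. toward the north.

i ≈ 0.00171; groundwater flows toward the north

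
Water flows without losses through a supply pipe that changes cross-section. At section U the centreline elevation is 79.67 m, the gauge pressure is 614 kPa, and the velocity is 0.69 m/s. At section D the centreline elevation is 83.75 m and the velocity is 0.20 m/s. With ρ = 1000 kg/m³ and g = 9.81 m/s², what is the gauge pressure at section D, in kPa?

Pressure head at U: ψ₁ = P₁/(ρg) = 614×1000 / (1000 × 9.81) = 62.59 m.
Velocity heads: v₁²/2g = 0.69²/19.62 = 0.024 m; v₂²/2g = 0.20²/19.62 = 0.002 m.
Total head H = z₁ + ψ₁ + v₁²/2g = 79.67 + 62.59 + 0.024 = 142.28 m.
ψ₂ = H − z₂ − v₂²/2g = 142.28 − 83.75 − 0.002 = 58.53 m.
P₂ = ρgψ₂ = 1000 × 9.81 × 58.53 ≈ 574 kPa.

P₂ ≈ 574 kPa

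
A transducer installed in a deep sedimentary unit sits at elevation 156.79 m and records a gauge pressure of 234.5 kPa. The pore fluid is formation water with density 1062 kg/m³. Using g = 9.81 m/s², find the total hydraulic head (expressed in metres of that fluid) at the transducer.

h ≈ 179.30 m

ψ = P/(ρg) = 234.5×1000 / (1062 × 9.81) = 22.51 m.
h = z + ψ = 156.79 + 22.51 = 179.30 m.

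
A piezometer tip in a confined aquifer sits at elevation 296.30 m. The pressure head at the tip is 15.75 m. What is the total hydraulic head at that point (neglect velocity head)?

h ≈ 312.05 m

h = z + ψ = 296.30 + 15.75 = 312.05 m.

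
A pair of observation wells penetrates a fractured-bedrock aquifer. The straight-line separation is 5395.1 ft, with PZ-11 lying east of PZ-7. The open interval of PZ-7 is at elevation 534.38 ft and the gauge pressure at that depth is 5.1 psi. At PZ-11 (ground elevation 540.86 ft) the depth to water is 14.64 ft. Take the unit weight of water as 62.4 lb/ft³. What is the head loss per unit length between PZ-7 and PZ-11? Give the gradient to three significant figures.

i ≈ 0.00369 ft/ft

Pressure head at PZ-7: ψ = 144·P/γ = 144 × 5.1 / 62.4 = 11.77 ft.
Total head at PZ-7: h = z + ψ = 534.38 + 11.77 = 546.15 ft.
Total head at PZ-11: h = 540.86 − 14.64 = 526.22 ft.
Head difference: h(PZ-7) − h(PZ-11) = 546.15 − 526.22 = 19.93 ft.
Hydraulic gradient: i = |Δh| / L = 19.93 / 5395.1 = 0.00369.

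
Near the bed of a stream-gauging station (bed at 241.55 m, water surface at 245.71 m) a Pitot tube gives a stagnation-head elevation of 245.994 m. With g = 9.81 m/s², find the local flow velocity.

v ≈ 2.36 m/s

Near the bed, under hydrostatic conditions, the piezometric head (z + ψ) equals the free-surface elevation, 245.71 m.
Velocity head = total − piezometric = 245.994 − 245.71 = 0.284 m.
v = √(2g·h_v) = √(2 × 9.81 × 0.284) = 2.36 m/s.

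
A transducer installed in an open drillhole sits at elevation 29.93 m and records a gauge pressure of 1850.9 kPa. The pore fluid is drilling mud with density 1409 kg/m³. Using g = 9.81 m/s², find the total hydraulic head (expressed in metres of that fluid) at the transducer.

ψ = P/(ρg) = 1850.9×1000 / (1409 × 9.81) = 133.91 m.
h = z + ψ = 29.93 + 133.91 = 163.84 m.

h ≈ 163.84 m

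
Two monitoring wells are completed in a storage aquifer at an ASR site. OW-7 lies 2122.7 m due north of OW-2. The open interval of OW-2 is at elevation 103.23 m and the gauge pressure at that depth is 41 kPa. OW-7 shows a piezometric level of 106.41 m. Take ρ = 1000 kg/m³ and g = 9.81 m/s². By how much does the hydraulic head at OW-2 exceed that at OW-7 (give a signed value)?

Δh ≈ 1.00 m

Pressure head at OW-2: ψ = P/(ρg) = 41×1000 / (1000 × 9.81) = 4.18 m.
Total head at OW-2: h = z + ψ = 103.23 + 4.18 = 107.41 m.
Total head at OW-7: h = 106.41 m (water level in the piezometer is the total head).
Head difference: h(OW-2) − h(OW-7) = 107.41 − 106.41 = 1.00 m.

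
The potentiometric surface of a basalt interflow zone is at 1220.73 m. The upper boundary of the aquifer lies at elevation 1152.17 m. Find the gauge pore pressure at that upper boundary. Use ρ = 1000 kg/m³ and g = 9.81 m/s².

P ≈ 673 kPa

Pressure head at the aquifer top: ψ = h − z = 1220.73 − 1152.17 = 68.56 m.
P = ρgψ = 1000 × 9.81 × 68.56 = 672574 Pa ≈ 673 kPa.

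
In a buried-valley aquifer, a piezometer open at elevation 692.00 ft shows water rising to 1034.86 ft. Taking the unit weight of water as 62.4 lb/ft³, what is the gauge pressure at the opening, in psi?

Pressure head ψ = h − z = 1034.86 − 692.00 = 342.86 ft.
P = γ·ψ / 144 = 62.4 × 342.86 / 144 = 149 psi.

P ≈ 149 psi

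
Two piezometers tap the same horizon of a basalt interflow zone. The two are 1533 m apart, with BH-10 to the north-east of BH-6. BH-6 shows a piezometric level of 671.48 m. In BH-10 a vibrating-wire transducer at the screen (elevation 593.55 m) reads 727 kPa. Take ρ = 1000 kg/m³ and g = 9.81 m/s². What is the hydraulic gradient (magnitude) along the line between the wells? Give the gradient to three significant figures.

i ≈ 0.00249

Total head at BH-6: h = 671.48 m (water level in the piezometer is the total head).
Pressure head at BH-10: ψ = P/(ρg) = 727×1000 / (1000 × 9.81) = 74.11 m.
Total head at BH-10: h = z + ψ = 593.55 + 74.11 = 667.66 m.
Head difference: h(BH-6) − h(BH-10) = 671.48 − 667.66 = 3.82 m.
Hydraulic gradient: i = |Δh| / L = 3.82 / 1533 = 0.00249.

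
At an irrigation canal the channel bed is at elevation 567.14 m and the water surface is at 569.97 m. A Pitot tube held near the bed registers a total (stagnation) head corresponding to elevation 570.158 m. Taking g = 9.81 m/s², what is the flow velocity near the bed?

v ≈ 1.92 m/s

Near the bed, under hydrostatic conditions, the piezometric head (z + ψ) equals the free-surface elevation, 569.97 m.
Velocity head = total − piezometric = 570.158 − 569.97 = 0.188 m.
v = √(2g·h_v) = √(2 × 9.81 × 0.188) = 1.92 m/s.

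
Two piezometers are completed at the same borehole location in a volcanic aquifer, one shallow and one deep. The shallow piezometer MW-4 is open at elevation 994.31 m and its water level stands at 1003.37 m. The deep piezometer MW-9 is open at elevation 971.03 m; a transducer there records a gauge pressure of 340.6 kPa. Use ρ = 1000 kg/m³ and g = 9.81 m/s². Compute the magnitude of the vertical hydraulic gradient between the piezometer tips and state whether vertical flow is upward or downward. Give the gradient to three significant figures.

Total head at MW-4: h = 1003.37 m (water level in the standpipe).
Pressure head at MW-9: ψ = P/(ρg) = 340.6×1000 / (1000 × 9.81) = 34.72 m.
Total head at MW-9: h = z + ψ = 971.03 + 34.72 = 1005.75 m.
Δh = h(MW-4) − h(MW-9) = 1003.37 − 1005.75 = -2.38 m.
Vertical separation Δz = 994.31 − 971.03 = 23.28 m.
|i_v| = |Δh| / Δz = 2.38 / 23.28 = 0.102.
Head is higher in the deep piezometer, so vertical flow is upward (discharge condition).

|i_v| ≈ 0.102; vertical flow is upward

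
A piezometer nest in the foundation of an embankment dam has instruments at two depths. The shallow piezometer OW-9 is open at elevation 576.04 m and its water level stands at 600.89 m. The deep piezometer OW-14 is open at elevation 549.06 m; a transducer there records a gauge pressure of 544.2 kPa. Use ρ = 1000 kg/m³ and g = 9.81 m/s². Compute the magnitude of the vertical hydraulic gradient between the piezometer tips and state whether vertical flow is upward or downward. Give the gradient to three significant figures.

|i_v| ≈ 0.135; vertical flow is upward

Total head at OW-9: h = 600.89 m (water level in the standpipe).
Pressure head at OW-14: ψ = P/(ρg) = 544.2×1000 / (1000 × 9.81) = 55.47 m.
Total head at OW-14: h = z + ψ = 549.06 + 55.47 = 604.53 m.
Δh = h(OW-9) − h(OW-14) = 600.89 − 604.53 = -3.64 m.
Vertical separation Δz = 576.04 − 549.06 = 26.98 m.
|i_v| = |Δh| / Δz = 3.64 / 26.98 = 0.135.
Head is higher in the deep piezometer, so vertical flow is upward (discharge condition).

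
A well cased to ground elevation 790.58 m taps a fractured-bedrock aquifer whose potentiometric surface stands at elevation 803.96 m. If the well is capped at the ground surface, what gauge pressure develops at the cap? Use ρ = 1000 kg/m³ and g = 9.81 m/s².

Head above the cap: Δh = 803.96 − 790.58 = 13.38 m.
P = ρgΔh = 1000 × 9.81 × 13.38 = 131258 Pa ≈ 131 kPa.

P ≈ 131 kPa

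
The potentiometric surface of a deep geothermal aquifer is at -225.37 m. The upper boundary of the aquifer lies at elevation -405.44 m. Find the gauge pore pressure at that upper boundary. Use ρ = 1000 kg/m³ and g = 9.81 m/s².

Pressure head at the aquifer top: ψ = h − z = -225.37 − (-405.44) = 180.07 m.
P = ρgψ = 1000 × 9.81 × 180.07 = 1766487 Pa ≈ 1770 kPa.

P ≈ 1770 kPa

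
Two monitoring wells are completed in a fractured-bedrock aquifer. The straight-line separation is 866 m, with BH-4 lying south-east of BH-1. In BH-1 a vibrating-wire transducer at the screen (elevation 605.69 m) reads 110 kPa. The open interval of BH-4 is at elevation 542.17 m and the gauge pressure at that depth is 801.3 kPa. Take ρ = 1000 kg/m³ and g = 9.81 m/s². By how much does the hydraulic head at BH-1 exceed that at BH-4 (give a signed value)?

Δh ≈ -6.95 m

Pressure head at BH-1: ψ = P/(ρg) = 110×1000 / (1000 × 9.81) = 11.21 m.
Total head at BH-1: h = z + ψ = 605.69 + 11.21 = 616.90 m.
Pressure head at BH-4: ψ = P/(ρg) = 801.3×1000 / (1000 × 9.81) = 81.68 m.
Total head at BH-4: h = z + ψ = 542.17 + 81.68 = 623.85 m.
Head difference: h(BH-1) − h(BH-4) = 616.90 − 623.85 = -6.95 m.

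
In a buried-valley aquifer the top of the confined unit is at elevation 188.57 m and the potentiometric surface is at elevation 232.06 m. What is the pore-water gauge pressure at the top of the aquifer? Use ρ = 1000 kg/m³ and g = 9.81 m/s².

P ≈ 427 kPa

Pressure head at the aquifer top: ψ = h − z = 232.06 − 188.57 = 43.49 m.
P = ρgψ = 1000 × 9.81 × 43.49 = 426637 Pa ≈ 427 kPa.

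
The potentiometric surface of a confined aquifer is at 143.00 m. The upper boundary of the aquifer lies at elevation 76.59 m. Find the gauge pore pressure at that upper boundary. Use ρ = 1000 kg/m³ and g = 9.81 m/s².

P ≈ 651 kPa

Pressure head at the aquifer top: ψ = h − z = 143.00 − 76.59 = 66.41 m.
P = ρgψ = 1000 × 9.81 × 66.41 = 651482 Pa ≈ 651 kPa.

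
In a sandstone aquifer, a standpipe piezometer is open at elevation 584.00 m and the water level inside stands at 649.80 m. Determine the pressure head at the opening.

Total head h = 649.80 m (the water-surface elevation in the piezometer).
Pressure head ψ = h − z = 649.80 − 584.00 = 65.80 m.

ψ ≈ 65.80 m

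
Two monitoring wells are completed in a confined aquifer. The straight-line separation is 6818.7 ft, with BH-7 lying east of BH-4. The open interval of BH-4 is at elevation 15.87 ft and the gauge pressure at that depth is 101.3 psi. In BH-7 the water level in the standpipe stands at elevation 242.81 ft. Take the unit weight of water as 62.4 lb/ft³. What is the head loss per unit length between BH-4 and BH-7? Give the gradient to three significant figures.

Pressure head at BH-4: ψ = 144·P/γ = 144 × 101.3 / 62.4 = 233.77 ft.
Total head at BH-4: h = z + ψ = 15.87 + 233.77 = 249.64 ft.
Total head at BH-7: h = 242.81 ft (water level in the piezometer is the total head).
Head difference: h(BH-4) − h(BH-7) = 249.64 − 242.81 = 6.83 ft.
Hydraulic gradient: i = |Δh| / L = 6.83 / 6818.7 = 0.00100.

i ≈ 0.00100 ft/ft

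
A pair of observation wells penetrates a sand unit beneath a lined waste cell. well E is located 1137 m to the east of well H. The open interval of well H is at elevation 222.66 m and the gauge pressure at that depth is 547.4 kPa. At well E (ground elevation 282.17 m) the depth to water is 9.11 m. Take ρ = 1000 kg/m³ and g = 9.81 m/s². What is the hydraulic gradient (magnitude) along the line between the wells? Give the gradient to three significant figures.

i ≈ 0.00475

Pressure head at well H: ψ = P/(ρg) = 547.4×1000 / (1000 × 9.81) = 55.80 m.
Total head at well H: h = z + ψ = 222.66 + 55.80 = 278.46 m.
Total head at well E: h = 282.17 − 9.11 = 273.06 m.
Head difference: h(well H) − h(well E) = 278.46 − 273.06 = 5.40 m.
Hydraulic gradient: i = |Δh| / L = 5.40 / 1137 = 0.00475.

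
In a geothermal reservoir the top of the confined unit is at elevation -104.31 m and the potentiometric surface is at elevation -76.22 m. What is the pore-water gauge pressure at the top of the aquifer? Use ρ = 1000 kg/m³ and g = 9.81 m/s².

P ≈ 276 kPa

Pressure head at the aquifer top: ψ = h − z = -76.22 − (-104.31) = 28.09 m.
P = ρgψ = 1000 × 9.81 × 28.09 = 275563 Pa ≈ 276 kPa.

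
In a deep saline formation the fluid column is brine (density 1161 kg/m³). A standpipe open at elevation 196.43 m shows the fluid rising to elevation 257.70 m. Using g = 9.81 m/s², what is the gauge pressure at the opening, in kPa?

Pressure head ψ = h − z = 257.70 − 196.43 = 61.27 m.
P = ρgψ = 1161 × 9.81 × 61.27 = 697829 Pa ≈ 698 kPa.

P ≈ 698 kPa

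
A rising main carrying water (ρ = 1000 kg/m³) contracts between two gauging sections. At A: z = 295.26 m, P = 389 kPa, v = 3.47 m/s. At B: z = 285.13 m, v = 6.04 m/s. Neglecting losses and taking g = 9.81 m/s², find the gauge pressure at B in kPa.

P₂ ≈ 476 kPa

Pressure head at A: ψ₁ = P₁/(ρg) = 389×1000 / (1000 × 9.81) = 39.65 m.
Velocity heads: v₁²/2g = 3.47²/19.62 = 0.614 m; v₂²/2g = 6.04²/19.62 = 1.859 m.
Total head H = z₁ + ψ₁ + v₁²/2g = 295.26 + 39.65 + 0.614 = 335.52 m.
ψ₂ = H − z₂ − v₂²/2g = 335.52 − 285.13 − 1.859 = 48.53 m.
P₂ = ρgψ₂ = 1000 × 9.81 × 48.53 ≈ 476 kPa.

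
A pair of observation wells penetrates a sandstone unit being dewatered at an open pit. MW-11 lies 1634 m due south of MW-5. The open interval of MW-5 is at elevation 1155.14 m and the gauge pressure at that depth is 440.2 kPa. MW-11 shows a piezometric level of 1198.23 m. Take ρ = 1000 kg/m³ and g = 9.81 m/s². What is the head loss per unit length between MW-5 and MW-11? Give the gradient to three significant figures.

i ≈ 0.00109 m/m

Pressure head at MW-5: ψ = P/(ρg) = 440.2×1000 / (1000 × 9.81) = 44.87 m.
Total head at MW-5: h = z + ψ = 1155.14 + 44.87 = 1200.01 m.
Total head at MW-11: h = 1198.23 m (water level in the piezometer is the total head).
Head difference: h(MW-5) − h(MW-11) = 1200.01 − 1198.23 = 1.78 m.
Hydraulic gradient: i = |Δh| / L = 1.78 / 1634 = 0.00109.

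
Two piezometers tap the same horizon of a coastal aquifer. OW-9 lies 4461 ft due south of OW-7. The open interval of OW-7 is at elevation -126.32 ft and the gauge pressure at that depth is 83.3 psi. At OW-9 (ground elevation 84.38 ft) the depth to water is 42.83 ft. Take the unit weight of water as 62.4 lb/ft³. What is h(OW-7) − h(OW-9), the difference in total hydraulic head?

Δh ≈ 24.36 ft

Pressure head at OW-7: ψ = 144·P/γ = 144 × 83.3 / 62.4 = 192.23 ft.
Total head at OW-7: h = z + ψ = -126.32 + 192.23 = 65.91 ft.
Total head at OW-9: h = 84.38 − 42.83 = 41.55 ft.
Head difference: h(OW-7) − h(OW-9) = 65.91 − 41.55 = 24.36 ft.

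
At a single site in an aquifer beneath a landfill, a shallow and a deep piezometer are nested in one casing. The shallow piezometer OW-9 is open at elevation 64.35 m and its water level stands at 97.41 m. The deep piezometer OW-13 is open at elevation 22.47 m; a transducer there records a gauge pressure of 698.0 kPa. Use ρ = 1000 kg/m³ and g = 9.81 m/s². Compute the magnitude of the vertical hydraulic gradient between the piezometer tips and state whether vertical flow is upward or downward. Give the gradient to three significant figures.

|i_v| ≈ 0.0905; vertical flow is downward

Total head at OW-9: h = 97.41 m (water level in the standpipe).
Pressure head at OW-13: ψ = P/(ρg) = 698.0×1000 / (1000 × 9.81) = 71.15 m.
Total head at OW-13: h = z + ψ = 22.47 + 71.15 = 93.62 m.
Δh = h(OW-9) − h(OW-13) = 97.41 − 93.62 = 3.79 m.
Vertical separation Δz = 64.35 − 22.47 = 41.88 m.
|i_v| = |Δh| / Δz = 3.79 / 41.88 = 0.0905.
Head is higher in the shallow piezometer, so vertical flow is downward (recharge condition).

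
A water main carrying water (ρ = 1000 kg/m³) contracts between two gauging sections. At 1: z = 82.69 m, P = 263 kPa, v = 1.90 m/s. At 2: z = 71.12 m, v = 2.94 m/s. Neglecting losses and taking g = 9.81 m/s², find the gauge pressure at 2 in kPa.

P₂ ≈ 374 kPa

Pressure head at 1: ψ₁ = P₁/(ρg) = 263×1000 / (1000 × 9.81) = 26.81 m.
Velocity heads: v₁²/2g = 1.90²/19.62 = 0.184 m; v₂²/2g = 2.94²/19.62 = 0.441 m.
Total head H = z₁ + ψ₁ + v₁²/2g = 82.69 + 26.81 + 0.184 = 109.68 m.
ψ₂ = H − z₂ − v₂²/2g = 109.68 − 71.12 − 0.441 = 38.12 m.
P₂ = ρgψ₂ = 1000 × 9.81 × 38.12 ≈ 374 kPa.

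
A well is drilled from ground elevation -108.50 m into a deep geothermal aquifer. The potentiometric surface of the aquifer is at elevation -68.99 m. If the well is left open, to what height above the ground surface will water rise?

≈ 39.51 m above ground

Water rises to the potentiometric surface, so the rise above ground = -68.99 − (-108.50) = 39.51 m.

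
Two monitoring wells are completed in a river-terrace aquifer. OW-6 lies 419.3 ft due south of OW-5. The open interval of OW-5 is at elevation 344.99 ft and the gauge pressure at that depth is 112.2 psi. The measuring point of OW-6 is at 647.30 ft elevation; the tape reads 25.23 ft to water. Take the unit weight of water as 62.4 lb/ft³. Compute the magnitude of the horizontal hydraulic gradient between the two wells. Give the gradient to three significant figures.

Pressure head at OW-5: ψ = 144·P/γ = 144 × 112.2 / 62.4 = 258.92 ft.
Total head at OW-5: h = z + ψ = 344.99 + 258.92 = 603.91 ft.
Total head at OW-6: h = 647.30 − 25.23 = 622.07 ft.
Head difference: h(OW-5) − h(OW-6) = 603.91 − 622.07 = -18.16 ft.
Hydraulic gradient: i = |Δh| / L = 18.16 / 419.3 = 0.0433.

i ≈ 0.0433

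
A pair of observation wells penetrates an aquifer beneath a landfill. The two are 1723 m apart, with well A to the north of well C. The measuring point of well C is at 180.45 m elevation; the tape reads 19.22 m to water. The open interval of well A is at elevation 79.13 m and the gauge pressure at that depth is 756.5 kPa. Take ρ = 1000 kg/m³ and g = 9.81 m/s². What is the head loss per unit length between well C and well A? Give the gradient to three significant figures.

i ≈ 0.00289 m/m

Total head at well C: h = 180.45 − 19.22 = 161.23 m.
Pressure head at well A: ψ = P/(ρg) = 756.5×1000 / (1000 × 9.81) = 77.12 m.
Total head at well A: h = z + ψ = 79.13 + 77.12 = 156.25 m.
Head difference: h(well C) − h(well A) = 161.23 − 156.25 = 4.98 m.
Hydraulic gradient: i = |Δh| / L = 4.98 / 1723 = 0.00289.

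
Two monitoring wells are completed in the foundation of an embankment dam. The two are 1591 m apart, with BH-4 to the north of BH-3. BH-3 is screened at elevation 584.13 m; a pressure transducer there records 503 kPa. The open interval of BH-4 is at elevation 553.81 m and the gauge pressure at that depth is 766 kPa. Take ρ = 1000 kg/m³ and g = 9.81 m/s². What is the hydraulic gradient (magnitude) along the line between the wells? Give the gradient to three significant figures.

Pressure head at BH-3: ψ = P/(ρg) = 503×1000 / (1000 × 9.81) = 51.27 m.
Total head at BH-3: h = z + ψ = 584.13 + 51.27 = 635.40 m.
Pressure head at BH-4: ψ = P/(ρg) = 766×1000 / (1000 × 9.81) = 78.08 m.
Total head at BH-4: h = z + ψ = 553.81 + 78.08 = 631.89 m.
Head difference: h(BH-3) − h(BH-4) = 635.40 − 631.89 = 3.51 m.
Hydraulic gradient: i = |Δh| / L = 3.51 / 1591 = 0.00221.

i ≈ 0.00221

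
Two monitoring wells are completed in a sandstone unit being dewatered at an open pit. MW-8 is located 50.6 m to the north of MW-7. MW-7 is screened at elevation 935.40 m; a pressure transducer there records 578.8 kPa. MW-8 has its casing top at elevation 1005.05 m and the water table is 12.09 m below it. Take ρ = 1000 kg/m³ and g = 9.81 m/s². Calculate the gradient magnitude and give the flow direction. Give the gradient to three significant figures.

i ≈ 0.0285; groundwater flows toward the north

Pressure head at MW-7: ψ = P/(ρg) = 578.8×1000 / (1000 × 9.81) = 59.00 m.
Total head at MW-7: h = z + ψ = 935.40 + 59.00 = 994.40 m.
Total head at MW-8: h = 1005.05 − 12.09 = 992.96 m.
Head difference: h(MW-7) − h(MW-8) = 994.40 − 992.96 = 1.44 m.
Hydraulic gradient: i = |Δh| / L = 1.44 / 50.6 = 0.0285.
Flow is from higher to lower head: from MW-7 toward MW-8, i.e. toward the north.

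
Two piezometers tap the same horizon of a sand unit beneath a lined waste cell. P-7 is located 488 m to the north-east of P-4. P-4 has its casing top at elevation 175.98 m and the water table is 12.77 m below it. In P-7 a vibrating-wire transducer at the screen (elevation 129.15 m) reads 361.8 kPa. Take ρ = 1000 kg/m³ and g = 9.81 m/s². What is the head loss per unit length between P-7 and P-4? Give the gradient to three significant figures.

Total head at P-4: h = 175.98 − 12.77 = 163.21 m.
Pressure head at P-7: ψ = P/(ρg) = 361.8×1000 / (1000 × 9.81) = 36.88 m.
Total head at P-7: h = z + ψ = 129.15 + 36.88 = 166.03 m.
Head difference: h(P-4) − h(P-7) = 163.21 − 166.03 = -2.82 m.
Hydraulic gradient: i = |Δh| / L = 2.82 / 488 = 0.00578.

i ≈ 0.00578 m/m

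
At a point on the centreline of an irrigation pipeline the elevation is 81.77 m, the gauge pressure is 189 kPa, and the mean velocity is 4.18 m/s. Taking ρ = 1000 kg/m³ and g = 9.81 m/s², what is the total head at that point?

Pressure head ψ = P/(ρg) = 189×1000 / (1000 × 9.81) = 19.27 m.
Velocity head = v²/(2g) = 4.18² / (2 × 9.81) = 0.891 m.
h = z + ψ + v²/(2g) = 81.77 + 19.27 + 0.891 = 101.93 m.

h ≈ 101.93 m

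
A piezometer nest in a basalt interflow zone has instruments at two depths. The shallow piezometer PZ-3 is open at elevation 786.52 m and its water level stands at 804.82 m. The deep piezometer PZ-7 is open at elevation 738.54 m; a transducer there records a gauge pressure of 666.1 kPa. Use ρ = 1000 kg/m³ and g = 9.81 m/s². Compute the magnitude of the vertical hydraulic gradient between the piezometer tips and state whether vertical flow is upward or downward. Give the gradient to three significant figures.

|i_v| ≈ 0.0338; vertical flow is upward

Total head at PZ-3: h = 804.82 m (water level in the standpipe).
Pressure head at PZ-7: ψ = P/(ρg) = 666.1×1000 / (1000 × 9.81) = 67.90 m.
Total head at PZ-7: h = z + ψ = 738.54 + 67.90 = 806.44 m.
Δh = h(PZ-3) − h(PZ-7) = 804.82 − 806.44 = -1.62 m.
Vertical separation Δz = 786.52 − 738.54 = 47.98 m.
|i_v| = |Δh| / Δz = 1.62 / 47.98 = 0.0338.
Head is higher in the deep piezometer, so vertical flow is upward (discharge condition).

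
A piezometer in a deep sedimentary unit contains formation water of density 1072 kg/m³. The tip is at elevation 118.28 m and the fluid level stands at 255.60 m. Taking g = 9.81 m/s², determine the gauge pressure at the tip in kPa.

Pressure head ψ = h − z = 255.60 − 118.28 = 137.32 m.
P = ρgψ = 1072 × 9.81 × 137.32 = 1444101 Pa ≈ 1440 kPa.

P ≈ 1440 kPa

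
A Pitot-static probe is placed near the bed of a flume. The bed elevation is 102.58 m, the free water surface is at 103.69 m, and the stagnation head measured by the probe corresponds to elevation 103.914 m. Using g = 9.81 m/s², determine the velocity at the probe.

v ≈ 2.10 m/s

Near the bed, under hydrostatic conditions, the piezometric head (z + ψ) equals the free-surface elevation, 103.69 m.
Velocity head = total − piezometric = 103.914 − 103.69 = 0.224 m.
v = √(2g·h_v) = √(2 × 9.81 × 0.224) = 2.10 m/s.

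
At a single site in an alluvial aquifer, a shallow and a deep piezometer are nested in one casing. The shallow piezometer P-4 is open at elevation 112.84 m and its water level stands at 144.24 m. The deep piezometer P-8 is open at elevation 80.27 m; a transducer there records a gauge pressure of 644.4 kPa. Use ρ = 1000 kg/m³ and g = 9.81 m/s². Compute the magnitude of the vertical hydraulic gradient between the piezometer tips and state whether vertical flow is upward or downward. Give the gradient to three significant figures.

Total head at P-4: h = 144.24 m (water level in the standpipe).
Pressure head at P-8: ψ = P/(ρg) = 644.4×1000 / (1000 × 9.81) = 65.69 m.
Total head at P-8: h = z + ψ = 80.27 + 65.69 = 145.96 m.
Δh = h(P-4) − h(P-8) = 144.24 − 145.96 = -1.72 m.
Vertical separation Δz = 112.84 − 80.27 = 32.57 m.
|i_v| = |Δh| / Δz = 1.72 / 32.57 = 0.0528.
Head is higher in the deep piezometer, so vertical flow is upward (discharge condition).

|i_v| ≈ 0.0528; vertical flow is upward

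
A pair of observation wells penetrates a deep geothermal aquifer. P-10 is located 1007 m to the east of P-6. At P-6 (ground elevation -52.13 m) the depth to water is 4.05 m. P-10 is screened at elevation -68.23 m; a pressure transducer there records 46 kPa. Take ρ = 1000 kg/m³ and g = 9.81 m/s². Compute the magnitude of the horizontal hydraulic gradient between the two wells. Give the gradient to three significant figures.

Total head at P-6: h = -52.13 − 4.05 = -56.18 m.
Pressure head at P-10: ψ = P/(ρg) = 46×1000 / (1000 × 9.81) = 4.69 m.
Total head at P-10: h = z + ψ = -68.23 + 4.69 = -63.54 m.
Head difference: h(P-6) − h(P-10) = -56.18 − (-63.54) = 7.36 m.
Hydraulic gradient: i = |Δh| / L = 7.36 / 1007 = 0.00731.

i ≈ 0.00731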